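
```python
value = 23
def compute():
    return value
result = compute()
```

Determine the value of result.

Step 1: value = 23 is defined in the global scope.
Step 2: compute() looks up value. No local value exists, so Python checks the global scope via LEGB rule and finds value = 23.
Step 3: result = 23

The answer is 23.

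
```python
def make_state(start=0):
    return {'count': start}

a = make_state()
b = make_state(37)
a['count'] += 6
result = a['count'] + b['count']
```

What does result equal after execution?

Step 1: make_state() returns a new dict each call (immutable default 0).
Step 2: a = {'count': 0}, b = {'count': 37}.
Step 3: a['count'] += 6 = 6. result = 6 + 37 = 43

The answer is 43.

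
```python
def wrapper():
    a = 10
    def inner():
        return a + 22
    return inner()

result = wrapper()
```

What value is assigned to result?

Step 1: wrapper() defines a = 10.
Step 2: inner() reads a = 10 from enclosing scope, returns 10 + 22 = 32.
Step 3: result = 32

The answer is 32.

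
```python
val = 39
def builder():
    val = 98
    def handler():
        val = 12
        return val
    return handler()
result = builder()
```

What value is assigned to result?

Step 1: Three scopes define val: global (39), builder (98), handler (12).
Step 2: handler() has its own local val = 12, which shadows both enclosing and global.
Step 3: result = 12 (local wins in LEGB)

The answer is 12.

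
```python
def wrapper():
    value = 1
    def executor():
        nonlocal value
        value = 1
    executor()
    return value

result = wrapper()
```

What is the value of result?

Step 1: wrapper() sets value = 1.
Step 2: executor() uses nonlocal to reassign value = 1.
Step 3: result = 1

The answer is 1.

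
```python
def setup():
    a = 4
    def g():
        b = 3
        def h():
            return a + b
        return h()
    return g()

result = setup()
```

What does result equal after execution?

Step 1: setup() defines a = 4. g() defines b = 3.
Step 2: h() accesses both from enclosing scopes: a = 4, b = 3.
Step 3: result = 4 + 3 = 7

The answer is 7.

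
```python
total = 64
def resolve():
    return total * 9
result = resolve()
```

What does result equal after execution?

Step 1: total = 64 is defined globally.
Step 2: resolve() looks up total from global scope = 64, then computes 64 * 9 = 576.
Step 3: result = 576

The answer is 576.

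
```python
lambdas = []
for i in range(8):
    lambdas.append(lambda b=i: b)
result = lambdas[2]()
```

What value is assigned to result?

Step 1: Default argument b=i captures i's value at each iteration.
Step 2: lambdas[2] captured b = 2 when i was 2.
Step 3: result = 2

The answer is 2.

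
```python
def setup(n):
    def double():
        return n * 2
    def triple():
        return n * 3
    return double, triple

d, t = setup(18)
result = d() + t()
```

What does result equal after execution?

Step 1: Both closures capture the same n = 18.
Step 2: d() = 18 * 2 = 36, t() = 18 * 3 = 54.
Step 3: result = 36 + 54 = 90

The answer is 90.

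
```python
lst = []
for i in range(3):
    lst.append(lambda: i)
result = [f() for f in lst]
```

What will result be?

Step 1: All 3 lambdas share the same variable i.
Step 2: After the loop, i = 2.
Step 3: Each call returns 2. result = [2, 2, 2]

The answer is [2, 2, 2].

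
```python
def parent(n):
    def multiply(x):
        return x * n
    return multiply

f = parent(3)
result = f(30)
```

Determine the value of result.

Step 1: parent(3) returns multiply closure with n = 3.
Step 2: f(30) computes 30 * 3 = 90.
Step 3: result = 90

The answer is 90.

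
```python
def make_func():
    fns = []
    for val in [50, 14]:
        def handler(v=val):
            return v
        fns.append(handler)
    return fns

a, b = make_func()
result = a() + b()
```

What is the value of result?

Step 1: Default argument v=val captures val at each iteration.
Step 2: a() returns 50 (captured at first iteration), b() returns 14 (captured at second).
Step 3: result = 50 + 14 = 64

The answer is 64.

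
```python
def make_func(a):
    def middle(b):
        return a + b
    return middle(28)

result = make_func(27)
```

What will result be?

Step 1: make_func(27) passes a = 27.
Step 2: middle(28) has b = 28, reads a = 27 from enclosing.
Step 3: result = 27 + 28 = 55

The answer is 55.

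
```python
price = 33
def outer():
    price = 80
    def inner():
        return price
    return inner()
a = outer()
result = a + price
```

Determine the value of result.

Step 1: outer() has local price = 80. inner() reads from enclosing.
Step 2: outer() returns 80. Global price = 33 unchanged.
Step 3: result = 80 + 33 = 113

The answer is 113.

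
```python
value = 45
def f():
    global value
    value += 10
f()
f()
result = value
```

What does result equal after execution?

Step 1: value = 45.
Step 2: First f(): value = 45 + 10 = 55.
Step 3: Second f(): value = 55 + 10 = 65. result = 65

The answer is 65.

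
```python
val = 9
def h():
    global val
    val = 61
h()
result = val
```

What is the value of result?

Step 1: val = 9 globally.
Step 2: h() declares global val and sets it to 61.
Step 3: After h(), global val = 61. result = 61

The answer is 61.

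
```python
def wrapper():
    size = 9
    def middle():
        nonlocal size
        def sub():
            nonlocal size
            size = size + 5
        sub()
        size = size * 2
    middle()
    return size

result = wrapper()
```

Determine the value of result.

Step 1: size = 9.
Step 2: sub() adds 5: size = 9 + 5 = 14.
Step 3: middle() doubles: size = 14 * 2 = 28.
Step 4: result = 28

The answer is 28.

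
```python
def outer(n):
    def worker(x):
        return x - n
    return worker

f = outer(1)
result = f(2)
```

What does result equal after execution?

Step 1: outer(1) creates a closure capturing n = 1.
Step 2: f(2) computes 2 - 1 = 1.
Step 3: result = 1

The answer is 1.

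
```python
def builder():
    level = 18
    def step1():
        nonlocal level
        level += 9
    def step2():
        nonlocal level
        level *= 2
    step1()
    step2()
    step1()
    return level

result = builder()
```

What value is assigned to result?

Step 1: level = 18.
Step 2: step1(): level = 18 + 9 = 27.
Step 3: step2(): level = 27 * 2 = 54.
Step 4: step1(): level = 54 + 9 = 63. result = 63

The answer is 63.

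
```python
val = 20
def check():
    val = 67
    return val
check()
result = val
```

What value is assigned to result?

Step 1: Global val = 20.
Step 2: check() creates local val = 67 (shadow, not modification).
Step 3: After check() returns, global val is unchanged. result = 20

The answer is 20.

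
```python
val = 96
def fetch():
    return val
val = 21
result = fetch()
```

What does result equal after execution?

Step 1: val is first set to 96, then reassigned to 21.
Step 2: fetch() is called after the reassignment, so it looks up the current global val = 21.
Step 3: result = 21

The answer is 21.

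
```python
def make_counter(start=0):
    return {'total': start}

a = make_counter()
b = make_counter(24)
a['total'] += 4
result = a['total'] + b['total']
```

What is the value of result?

Step 1: make_counter() returns a new dict each call (immutable default 0).
Step 2: a = {'total': 0}, b = {'total': 24}.
Step 3: a['total'] += 4 = 4. result = 4 + 24 = 28

The answer is 28.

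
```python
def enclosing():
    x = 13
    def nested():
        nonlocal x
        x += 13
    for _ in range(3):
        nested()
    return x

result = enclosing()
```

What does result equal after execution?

Step 1: x = 13.
Step 2: nested() is called 3 times in a loop, each adding 13 via nonlocal.
Step 3: x = 13 + 13 * 3 = 52

The answer is 52.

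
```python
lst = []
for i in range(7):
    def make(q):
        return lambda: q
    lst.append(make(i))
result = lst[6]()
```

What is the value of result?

Step 1: make(i) creates a new scope capturing q = i at call time.
Step 2: lst[6] = make(6), so its lambda captures q = 6.
Step 3: result = 6 (closure factory fixes late binding)

The answer is 6.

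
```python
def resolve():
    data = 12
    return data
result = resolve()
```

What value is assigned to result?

Step 1: resolve() defines data = 12 in its local scope.
Step 2: return data finds the local variable data = 12.
Step 3: result = 12

The answer is 12.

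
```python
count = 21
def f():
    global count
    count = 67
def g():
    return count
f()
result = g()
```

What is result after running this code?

Step 1: count = 21.
Step 2: f() sets global count = 67.
Step 3: g() reads global count = 67. result = 67

The answer is 67.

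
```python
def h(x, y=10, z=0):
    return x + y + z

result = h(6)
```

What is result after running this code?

Step 1: h(6) uses defaults y = 10, z = 0.
Step 2: Returns 6 + 10 + 0 = 16.
Step 3: result = 16

The answer is 16.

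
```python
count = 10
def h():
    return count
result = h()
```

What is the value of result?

Step 1: count = 10 is defined in the global scope.
Step 2: h() looks up count. No local count exists, so Python checks the global scope via LEGB rule and finds count = 10.
Step 3: result = 10

The answer is 10.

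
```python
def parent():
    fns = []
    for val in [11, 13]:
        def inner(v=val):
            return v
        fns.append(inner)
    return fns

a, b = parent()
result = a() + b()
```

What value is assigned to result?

Step 1: Default argument v=val captures val at each iteration.
Step 2: a() returns 11 (captured at first iteration), b() returns 13 (captured at second).
Step 3: result = 11 + 13 = 24

The answer is 24.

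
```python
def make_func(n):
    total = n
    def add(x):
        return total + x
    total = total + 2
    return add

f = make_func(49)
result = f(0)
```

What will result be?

Step 1: make_func(49) sets total = 49, then total = 49 + 2 = 51.
Step 2: Closures capture by reference, so add sees total = 51.
Step 3: f(0) returns 51 + 0 = 51

The answer is 51.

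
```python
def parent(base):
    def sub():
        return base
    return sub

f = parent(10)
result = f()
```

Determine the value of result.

Step 1: parent(10) creates closure capturing base = 10.
Step 2: f() returns the captured base = 10.
Step 3: result = 10

The answer is 10.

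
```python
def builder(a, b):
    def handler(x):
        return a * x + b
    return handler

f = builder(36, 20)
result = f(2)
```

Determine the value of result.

Step 1: builder(36, 20) captures a = 36, b = 20.
Step 2: f(2) computes 36 * 2 + 20 = 92.
Step 3: result = 92

The answer is 92.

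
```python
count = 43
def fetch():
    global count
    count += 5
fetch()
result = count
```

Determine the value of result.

Step 1: count = 43 globally.
Step 2: fetch() modifies global count: count += 5 = 48.
Step 3: result = 48

The answer is 48.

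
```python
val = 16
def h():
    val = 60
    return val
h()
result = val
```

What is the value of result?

Step 1: Global val = 16.
Step 2: h() creates local val = 60 (shadow, not modification).
Step 3: After h() returns, global val is unchanged. result = 16

The answer is 16.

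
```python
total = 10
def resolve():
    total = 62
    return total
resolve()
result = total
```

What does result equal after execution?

Step 1: total = 10 globally.
Step 2: resolve() creates a LOCAL total = 62 (no global keyword!).
Step 3: The global total is unchanged. result = 10

The answer is 10.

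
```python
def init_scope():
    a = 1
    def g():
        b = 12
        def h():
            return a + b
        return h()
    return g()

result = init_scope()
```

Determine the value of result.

Step 1: init_scope() defines a = 1. g() defines b = 12.
Step 2: h() accesses both from enclosing scopes: a = 1, b = 12.
Step 3: result = 1 + 12 = 13

The answer is 13.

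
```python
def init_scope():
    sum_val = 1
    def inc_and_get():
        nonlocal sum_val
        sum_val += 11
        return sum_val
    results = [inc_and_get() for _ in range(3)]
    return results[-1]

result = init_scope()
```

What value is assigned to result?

Step 1: sum_val = 1.
Step 2: Three calls to inc_and_get(), each adding 11.
Step 3: Last value = 1 + 11 * 3 = 34

The answer is 34.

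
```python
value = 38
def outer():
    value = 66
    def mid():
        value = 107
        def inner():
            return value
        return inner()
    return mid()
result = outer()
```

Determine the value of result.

Step 1: Three levels of shadowing: global 38, outer 66, mid 107.
Step 2: inner() finds value = 107 in enclosing mid() scope.
Step 3: result = 107

The answer is 107.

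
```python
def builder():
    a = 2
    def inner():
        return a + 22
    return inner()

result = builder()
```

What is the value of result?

Step 1: builder() defines a = 2.
Step 2: inner() reads a = 2 from enclosing scope, returns 2 + 22 = 24.
Step 3: result = 24

The answer is 24.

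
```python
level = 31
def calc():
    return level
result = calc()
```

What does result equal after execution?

Step 1: level = 31 is defined in the global scope.
Step 2: calc() looks up level. No local level exists, so Python checks the global scope via LEGB rule and finds level = 31.
Step 3: result = 31

The answer is 31.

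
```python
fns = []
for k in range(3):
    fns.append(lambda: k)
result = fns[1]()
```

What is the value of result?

Step 1: The loop creates 3 lambdas, all referencing the same variable k.
Step 2: After the loop, k = 2 (final value).
Step 3: fns[1]() looks up k at call time and finds 2. This is the late binding gotcha. result = 2

The answer is 2.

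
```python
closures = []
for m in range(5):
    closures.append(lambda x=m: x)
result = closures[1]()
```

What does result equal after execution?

Step 1: Default argument x=m captures m's value at each iteration.
Step 2: closures[1] captured x = 1 when m was 1.
Step 3: result = 1

The answer is 1.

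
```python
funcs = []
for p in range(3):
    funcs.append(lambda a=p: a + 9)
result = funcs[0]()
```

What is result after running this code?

Step 1: Default argument a=p captures p's value at definition time.
Step 2: funcs[0] was defined when p = 0, so a defaults to 0.
Step 3: result = 0 + 9 = 9 (default arg fixes the late binding issue)

The answer is 9.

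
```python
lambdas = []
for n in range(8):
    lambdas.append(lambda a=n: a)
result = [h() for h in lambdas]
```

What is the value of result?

Step 1: Default arg a=n captures n at each iteration.
Step 2: Each lambda has its own default: 0, 1, ..., 7.
Step 3: result = [0, 1, 2, 3, 4, 5, 6, 7]

The answer is [0, 1, 2, 3, 4, 5, 6, 7].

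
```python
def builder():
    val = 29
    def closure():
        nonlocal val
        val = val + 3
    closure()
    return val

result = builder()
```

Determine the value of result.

Step 1: builder() sets val = 29.
Step 2: closure() uses nonlocal to modify val in builder's scope: val = 29 + 3 = 32.
Step 3: builder() returns the modified val = 32

The answer is 32.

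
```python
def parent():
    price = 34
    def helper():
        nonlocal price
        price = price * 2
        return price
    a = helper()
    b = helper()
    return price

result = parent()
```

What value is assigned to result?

Step 1: price starts at 34.
Step 2: First helper(): price = 34 * 2 = 68.
Step 3: Second helper(): price = 68 * 2 = 136.
Step 4: result = 136

The answer is 136.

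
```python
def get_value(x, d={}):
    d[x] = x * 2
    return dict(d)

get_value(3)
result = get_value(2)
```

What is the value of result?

Step 1: Mutable default dict is shared across calls.
Step 2: First call adds 3: 6. Second call adds 2: 4.
Step 3: result = {3: 6, 2: 4}

The answer is {3: 6, 2: 4}.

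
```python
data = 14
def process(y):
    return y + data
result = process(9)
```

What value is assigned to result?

Step 1: data = 14 is defined globally.
Step 2: process(9) uses parameter y = 9 and looks up data from global scope = 14.
Step 3: result = 9 + 14 = 23

The answer is 23.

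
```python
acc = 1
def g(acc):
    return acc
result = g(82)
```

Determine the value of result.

Step 1: Global acc = 1.
Step 2: g(82) takes parameter acc = 82, which shadows the global.
Step 3: result = 82

The answer is 82.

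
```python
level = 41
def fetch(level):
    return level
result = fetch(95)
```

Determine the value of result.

Step 1: Global level = 41.
Step 2: fetch(95) takes parameter level = 95, which shadows the global.
Step 3: result = 95

The answer is 95.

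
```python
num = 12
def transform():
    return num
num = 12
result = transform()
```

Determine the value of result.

Step 1: num is first set to 12, then reassigned to 12.
Step 2: transform() is called after the reassignment, so it looks up the current global num = 12.
Step 3: result = 12

The answer is 12.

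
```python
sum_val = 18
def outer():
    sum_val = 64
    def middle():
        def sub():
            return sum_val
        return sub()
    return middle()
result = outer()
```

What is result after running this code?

Step 1: outer() defines sum_val = 64. middle() and sub() have no local sum_val.
Step 2: sub() checks local (none), enclosing middle() (none), enclosing outer() and finds sum_val = 64.
Step 3: result = 64

The answer is 64.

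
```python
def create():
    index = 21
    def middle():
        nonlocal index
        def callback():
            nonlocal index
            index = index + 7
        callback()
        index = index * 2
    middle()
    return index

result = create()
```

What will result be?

Step 1: index = 21.
Step 2: callback() adds 7: index = 21 + 7 = 28.
Step 3: middle() doubles: index = 28 * 2 = 56.
Step 4: result = 56

The answer is 56.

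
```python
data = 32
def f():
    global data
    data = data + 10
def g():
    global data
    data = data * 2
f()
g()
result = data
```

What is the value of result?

Step 1: data = 32.
Step 2: f() adds 10: data = 32 + 10 = 42.
Step 3: g() doubles: data = 42 * 2 = 84.
Step 4: result = 84

The answer is 84.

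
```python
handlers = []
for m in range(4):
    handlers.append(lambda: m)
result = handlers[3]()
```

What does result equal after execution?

Step 1: The loop creates 4 lambdas, all referencing the same variable m.
Step 2: After the loop, m = 3 (final value).
Step 3: handlers[3]() looks up m at call time and finds 3. This is the late binding gotcha. result = 3

The answer is 3.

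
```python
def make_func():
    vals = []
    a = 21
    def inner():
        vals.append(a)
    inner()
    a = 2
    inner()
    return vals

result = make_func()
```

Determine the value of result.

Step 1: a = 21. inner() appends current a to vals.
Step 2: First inner(): appends 21. Then a = 2.
Step 3: Second inner(): appends 2 (closure sees updated a). result = [21, 2]

The answer is [21, 2].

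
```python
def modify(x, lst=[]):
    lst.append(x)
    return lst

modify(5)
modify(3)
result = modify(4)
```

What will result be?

Step 1: Mutable default argument gotcha! The list [] is created once.
Step 2: Each call appends to the SAME list: [5], [5, 3], [5, 3, 4].
Step 3: result = [5, 3, 4]

The answer is [5, 3, 4].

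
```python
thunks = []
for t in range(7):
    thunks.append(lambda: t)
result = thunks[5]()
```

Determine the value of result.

Step 1: The loop creates 7 lambdas, all referencing the same variable t.
Step 2: After the loop, t = 6 (final value).
Step 3: thunks[5]() looks up t at call time and finds 6. This is the late binding gotcha. result = 6

The answer is 6.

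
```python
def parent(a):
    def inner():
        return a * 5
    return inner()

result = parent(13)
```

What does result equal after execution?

Step 1: parent(13) binds parameter a = 13.
Step 2: inner() accesses a = 13 from enclosing scope.
Step 3: result = 13 * 5 = 65

The answer is 65.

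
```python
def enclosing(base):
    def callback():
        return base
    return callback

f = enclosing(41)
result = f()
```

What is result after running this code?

Step 1: enclosing(41) creates closure capturing base = 41.
Step 2: f() returns the captured base = 41.
Step 3: result = 41

The answer is 41.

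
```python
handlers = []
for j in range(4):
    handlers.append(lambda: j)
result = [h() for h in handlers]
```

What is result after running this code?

Step 1: All 4 lambdas share the same variable j.
Step 2: After the loop, j = 3.
Step 3: Each call returns 3. result = [3, 3, 3, 3]

The answer is [3, 3, 3, 3].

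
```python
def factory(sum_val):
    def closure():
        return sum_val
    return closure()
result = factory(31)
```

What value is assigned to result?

Step 1: factory(31) binds parameter sum_val = 31.
Step 2: closure() looks up sum_val in enclosing scope and finds the parameter sum_val = 31.
Step 3: result = 31

The answer is 31.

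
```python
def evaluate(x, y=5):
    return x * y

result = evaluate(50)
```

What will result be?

Step 1: evaluate(50) uses default y = 5.
Step 2: Returns 50 * 5 = 250.
Step 3: result = 250

The answer is 250.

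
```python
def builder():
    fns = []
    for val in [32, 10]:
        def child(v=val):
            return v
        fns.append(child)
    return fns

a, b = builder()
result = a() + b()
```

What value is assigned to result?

Step 1: Default argument v=val captures val at each iteration.
Step 2: a() returns 32 (captured at first iteration), b() returns 10 (captured at second).
Step 3: result = 32 + 10 = 42

The answer is 42.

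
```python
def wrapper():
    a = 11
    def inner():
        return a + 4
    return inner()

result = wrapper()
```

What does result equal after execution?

Step 1: wrapper() defines a = 11.
Step 2: inner() reads a = 11 from enclosing scope, returns 11 + 4 = 15.
Step 3: result = 15

The answer is 15.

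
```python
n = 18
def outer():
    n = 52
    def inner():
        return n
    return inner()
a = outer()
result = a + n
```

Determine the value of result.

Step 1: outer() has local n = 52. inner() reads from enclosing.
Step 2: outer() returns 52. Global n = 18 unchanged.
Step 3: result = 52 + 18 = 70

The answer is 70.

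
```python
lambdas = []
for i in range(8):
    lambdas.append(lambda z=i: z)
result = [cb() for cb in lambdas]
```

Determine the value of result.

Step 1: Default arg z=i captures i at each iteration.
Step 2: Each lambda has its own default: 0, 1, ..., 7.
Step 3: result = [0, 1, 2, 3, 4, 5, 6, 7]

The answer is [0, 1, 2, 3, 4, 5, 6, 7].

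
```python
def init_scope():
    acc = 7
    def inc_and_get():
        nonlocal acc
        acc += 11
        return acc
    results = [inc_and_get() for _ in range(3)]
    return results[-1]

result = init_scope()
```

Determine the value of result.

Step 1: acc = 7.
Step 2: Three calls to inc_and_get(), each adding 11.
Step 3: Last value = 7 + 11 * 3 = 40

The answer is 40.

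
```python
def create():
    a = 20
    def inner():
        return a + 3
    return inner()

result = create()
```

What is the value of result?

Step 1: create() defines a = 20.
Step 2: inner() reads a = 20 from enclosing scope, returns 20 + 3 = 23.
Step 3: result = 23

The answer is 23.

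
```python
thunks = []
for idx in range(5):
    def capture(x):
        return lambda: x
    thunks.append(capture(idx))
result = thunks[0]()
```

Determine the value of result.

Step 1: capture(idx) creates a new scope capturing x = idx at call time.
Step 2: thunks[0] = capture(0), so its lambda captures x = 0.
Step 3: result = 0 (closure factory fixes late binding)

The answer is 0.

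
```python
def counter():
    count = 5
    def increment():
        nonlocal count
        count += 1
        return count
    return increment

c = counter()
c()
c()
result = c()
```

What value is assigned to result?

Step 1: counter() creates closure with count = 5.
Step 2: Each c() call increments count via nonlocal. After 3 calls: 5 + 3 = 8.
Step 3: result = 8

The answer is 8.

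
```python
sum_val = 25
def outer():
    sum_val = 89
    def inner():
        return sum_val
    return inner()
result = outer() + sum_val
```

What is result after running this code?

Step 1: Global sum_val = 25. outer() shadows with sum_val = 89.
Step 2: inner() returns enclosing sum_val = 89. outer() = 89.
Step 3: result = 89 + global sum_val (25) = 114

The answer is 114.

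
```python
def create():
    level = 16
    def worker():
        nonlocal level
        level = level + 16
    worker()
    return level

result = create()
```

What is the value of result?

Step 1: create() sets level = 16.
Step 2: worker() uses nonlocal to modify level in create's scope: level = 16 + 16 = 32.
Step 3: create() returns the modified level = 32

The answer is 32.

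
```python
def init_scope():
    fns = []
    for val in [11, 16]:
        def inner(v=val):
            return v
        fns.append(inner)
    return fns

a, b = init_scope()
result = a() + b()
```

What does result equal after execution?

Step 1: Default argument v=val captures val at each iteration.
Step 2: a() returns 11 (captured at first iteration), b() returns 16 (captured at second).
Step 3: result = 11 + 16 = 27

The answer is 27.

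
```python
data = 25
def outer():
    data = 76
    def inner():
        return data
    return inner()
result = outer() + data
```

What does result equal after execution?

Step 1: Global data = 25. outer() shadows with data = 76.
Step 2: inner() returns enclosing data = 76. outer() = 76.
Step 3: result = 76 + global data (25) = 101

The answer is 101.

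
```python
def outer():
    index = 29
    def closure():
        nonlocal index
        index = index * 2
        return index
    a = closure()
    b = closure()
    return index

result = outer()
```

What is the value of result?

Step 1: index starts at 29.
Step 2: First closure(): index = 29 * 2 = 58.
Step 3: Second closure(): index = 58 * 2 = 116.
Step 4: result = 116

The answer is 116.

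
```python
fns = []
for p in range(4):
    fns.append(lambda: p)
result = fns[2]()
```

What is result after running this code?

Step 1: The loop creates 4 lambdas, all referencing the same variable p.
Step 2: After the loop, p = 3 (final value).
Step 3: fns[2]() looks up p at call time and finds 3. This is the late binding gotcha. result = 3

The answer is 3.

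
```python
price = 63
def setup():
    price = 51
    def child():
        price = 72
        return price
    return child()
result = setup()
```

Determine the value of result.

Step 1: Three scopes define price: global (63), setup (51), child (72).
Step 2: child() has its own local price = 72, which shadows both enclosing and global.
Step 3: result = 72 (local wins in LEGB)

The answer is 72.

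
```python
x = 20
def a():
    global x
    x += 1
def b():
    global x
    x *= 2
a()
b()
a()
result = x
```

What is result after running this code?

Step 1: x = 20.
Step 2: a(): x = 20 + 1 = 21.
Step 3: b(): x = 21 * 2 = 42.
Step 4: a(): x = 42 + 1 = 43

The answer is 43.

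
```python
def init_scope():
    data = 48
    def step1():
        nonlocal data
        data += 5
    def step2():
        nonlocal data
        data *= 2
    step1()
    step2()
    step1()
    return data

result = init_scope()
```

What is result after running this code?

Step 1: data = 48.
Step 2: step1(): data = 48 + 5 = 53.
Step 3: step2(): data = 53 * 2 = 106.
Step 4: step1(): data = 106 + 5 = 111. result = 111

The answer is 111.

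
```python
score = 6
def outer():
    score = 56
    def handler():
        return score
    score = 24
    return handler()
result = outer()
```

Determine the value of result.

Step 1: outer() sets score = 56, then later score = 24.
Step 2: handler() is called after score is reassigned to 24. Closures capture variables by reference, not by value.
Step 3: result = 24

The answer is 24.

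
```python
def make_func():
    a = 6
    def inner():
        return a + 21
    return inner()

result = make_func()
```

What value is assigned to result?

Step 1: make_func() defines a = 6.
Step 2: inner() reads a = 6 from enclosing scope, returns 6 + 21 = 27.
Step 3: result = 27

The answer is 27.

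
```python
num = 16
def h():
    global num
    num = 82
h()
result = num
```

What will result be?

Step 1: num = 16 globally.
Step 2: h() declares global num and sets it to 82.
Step 3: After h(), global num = 82. result = 82

The answer is 82.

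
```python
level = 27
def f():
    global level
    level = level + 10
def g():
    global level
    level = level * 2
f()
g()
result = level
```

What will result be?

Step 1: level = 27.
Step 2: f() adds 10: level = 27 + 10 = 37.
Step 3: g() doubles: level = 37 * 2 = 74.
Step 4: result = 74

The answer is 74.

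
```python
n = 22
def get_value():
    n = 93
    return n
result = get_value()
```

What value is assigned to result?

Step 1: Global n = 22.
Step 2: get_value() creates local n = 93, shadowing the global.
Step 3: Returns local n = 93. result = 93

The answer is 93.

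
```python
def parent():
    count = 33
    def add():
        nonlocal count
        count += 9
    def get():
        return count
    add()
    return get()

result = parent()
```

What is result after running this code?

Step 1: count = 33. add() modifies it via nonlocal, get() reads it.
Step 2: add() makes count = 33 + 9 = 42.
Step 3: get() returns 42. result = 42

The answer is 42.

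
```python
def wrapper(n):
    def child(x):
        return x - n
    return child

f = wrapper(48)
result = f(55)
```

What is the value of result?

Step 1: wrapper(48) creates a closure capturing n = 48.
Step 2: f(55) computes 55 - 48 = 7.
Step 3: result = 7

The answer is 7.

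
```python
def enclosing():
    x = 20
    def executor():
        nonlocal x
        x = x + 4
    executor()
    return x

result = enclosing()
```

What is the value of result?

Step 1: enclosing() sets x = 20.
Step 2: executor() uses nonlocal to modify x in enclosing's scope: x = 20 + 4 = 24.
Step 3: enclosing() returns the modified x = 24

The answer is 24.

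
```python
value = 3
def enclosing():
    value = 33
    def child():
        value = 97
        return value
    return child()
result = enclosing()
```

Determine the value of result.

Step 1: Three scopes define value: global (3), enclosing (33), child (97).
Step 2: child() has its own local value = 97, which shadows both enclosing and global.
Step 3: result = 97 (local wins in LEGB)

The answer is 97.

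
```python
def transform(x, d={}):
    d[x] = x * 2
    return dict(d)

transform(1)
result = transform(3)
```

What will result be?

Step 1: Mutable default dict is shared across calls.
Step 2: First call adds 1: 2. Second call adds 3: 6.
Step 3: result = {1: 2, 3: 6}

The answer is {1: 2, 3: 6}.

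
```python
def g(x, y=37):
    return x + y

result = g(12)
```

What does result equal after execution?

Step 1: g(12) uses default y = 37.
Step 2: Returns 12 + 37 = 49.
Step 3: result = 49

The answer is 49.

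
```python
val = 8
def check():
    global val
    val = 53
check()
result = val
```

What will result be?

Step 1: val = 8 globally.
Step 2: check() declares global val and sets it to 53.
Step 3: After check(), global val = 53. result = 53

The answer is 53.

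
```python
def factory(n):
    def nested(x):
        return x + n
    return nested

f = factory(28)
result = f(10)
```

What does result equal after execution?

Step 1: factory(28) creates a closure that captures n = 28.
Step 2: f(10) calls the closure with x = 10, returning 10 + 28 = 38.
Step 3: result = 38

The answer is 38.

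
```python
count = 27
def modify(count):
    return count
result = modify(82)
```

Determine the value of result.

Step 1: Global count = 27.
Step 2: modify(82) takes parameter count = 82, which shadows the global.
Step 3: result = 82

The answer is 82.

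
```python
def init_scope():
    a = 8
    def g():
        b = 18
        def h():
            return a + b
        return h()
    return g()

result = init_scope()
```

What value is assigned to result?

Step 1: init_scope() defines a = 8. g() defines b = 18.
Step 2: h() accesses both from enclosing scopes: a = 8, b = 18.
Step 3: result = 8 + 18 = 26

The answer is 26.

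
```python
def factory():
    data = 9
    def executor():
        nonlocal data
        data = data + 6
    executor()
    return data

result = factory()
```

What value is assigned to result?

Step 1: factory() sets data = 9.
Step 2: executor() uses nonlocal to modify data in factory's scope: data = 9 + 6 = 15.
Step 3: factory() returns the modified data = 15

The answer is 15.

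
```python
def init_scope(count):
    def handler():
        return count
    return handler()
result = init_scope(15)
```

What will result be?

Step 1: init_scope(15) binds parameter count = 15.
Step 2: handler() looks up count in enclosing scope and finds the parameter count = 15.
Step 3: result = 15

The answer is 15.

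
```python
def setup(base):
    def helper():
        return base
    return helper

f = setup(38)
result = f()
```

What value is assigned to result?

Step 1: setup(38) creates closure capturing base = 38.
Step 2: f() returns the captured base = 38.
Step 3: result = 38

The answer is 38.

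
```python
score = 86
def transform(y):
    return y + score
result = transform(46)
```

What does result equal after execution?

Step 1: score = 86 is defined globally.
Step 2: transform(46) uses parameter y = 46 and looks up score from global scope = 86.
Step 3: result = 46 + 86 = 132

The answer is 132.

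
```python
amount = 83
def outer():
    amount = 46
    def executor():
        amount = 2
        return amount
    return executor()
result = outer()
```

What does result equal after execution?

Step 1: Three scopes define amount: global (83), outer (46), executor (2).
Step 2: executor() has its own local amount = 2, which shadows both enclosing and global.
Step 3: result = 2 (local wins in LEGB)

The answer is 2.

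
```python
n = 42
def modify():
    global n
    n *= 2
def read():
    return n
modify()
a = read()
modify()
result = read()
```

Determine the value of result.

Step 1: n = 42.
Step 2: First modify(): n = 42 * 2 = 84.
Step 3: Second modify(): n = 84 * 2 = 168.
Step 4: read() returns 168

The answer is 168.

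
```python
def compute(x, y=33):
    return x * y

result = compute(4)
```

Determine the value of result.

Step 1: compute(4) uses default y = 33.
Step 2: Returns 4 * 33 = 132.
Step 3: result = 132

The answer is 132.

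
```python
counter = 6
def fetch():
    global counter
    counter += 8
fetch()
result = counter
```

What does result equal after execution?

Step 1: counter = 6 globally.
Step 2: fetch() modifies global counter: counter += 8 = 14.
Step 3: result = 14

The answer is 14.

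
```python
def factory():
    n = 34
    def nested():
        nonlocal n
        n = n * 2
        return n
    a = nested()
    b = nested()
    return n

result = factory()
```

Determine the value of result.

Step 1: n starts at 34.
Step 2: First nested(): n = 34 * 2 = 68.
Step 3: Second nested(): n = 68 * 2 = 136.
Step 4: result = 136

The answer is 136.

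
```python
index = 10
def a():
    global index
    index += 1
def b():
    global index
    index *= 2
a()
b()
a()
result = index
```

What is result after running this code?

Step 1: index = 10.
Step 2: a(): index = 10 + 1 = 11.
Step 3: b(): index = 11 * 2 = 22.
Step 4: a(): index = 22 + 1 = 23

The answer is 23.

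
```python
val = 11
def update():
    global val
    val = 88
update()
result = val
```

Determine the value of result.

Step 1: val = 11 globally.
Step 2: update() declares global val and sets it to 88.
Step 3: After update(), global val = 88. result = 88

The answer is 88.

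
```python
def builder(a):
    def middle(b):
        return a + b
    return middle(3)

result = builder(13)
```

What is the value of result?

Step 1: builder(13) passes a = 13.
Step 2: middle(3) has b = 3, reads a = 13 from enclosing.
Step 3: result = 13 + 3 = 16

The answer is 16.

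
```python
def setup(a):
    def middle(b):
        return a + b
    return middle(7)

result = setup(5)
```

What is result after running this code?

Step 1: setup(5) passes a = 5.
Step 2: middle(7) has b = 7, reads a = 5 from enclosing.
Step 3: result = 5 + 7 = 12

The answer is 12.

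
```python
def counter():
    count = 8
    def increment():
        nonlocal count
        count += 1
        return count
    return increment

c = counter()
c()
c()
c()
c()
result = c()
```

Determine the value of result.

Step 1: counter() creates closure with count = 8.
Step 2: Each c() call increments count via nonlocal. After 5 calls: 8 + 5 = 13.
Step 3: result = 13

The answer is 13.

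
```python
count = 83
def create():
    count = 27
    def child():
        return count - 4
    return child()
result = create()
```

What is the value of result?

Step 1: create() shadows global count with count = 27.
Step 2: child() finds count = 27 in enclosing scope, computes 27 - 4 = 23.
Step 3: result = 23

The answer is 23.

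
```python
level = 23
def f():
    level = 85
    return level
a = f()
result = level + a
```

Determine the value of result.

Step 1: Global level = 23. f() returns local level = 85.
Step 2: a = 85. Global level still = 23.
Step 3: result = 23 + 85 = 108

The answer is 108.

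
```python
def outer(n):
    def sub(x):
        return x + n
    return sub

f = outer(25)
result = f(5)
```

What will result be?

Step 1: outer(25) creates a closure that captures n = 25.
Step 2: f(5) calls the closure with x = 5, returning 5 + 25 = 30.
Step 3: result = 30

The answer is 30.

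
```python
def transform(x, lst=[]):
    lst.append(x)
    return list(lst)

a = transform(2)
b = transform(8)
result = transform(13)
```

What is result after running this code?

Step 1: Default list is shared. list() creates copies for return values.
Step 2: Internal list grows: [2] -> [2, 8] -> [2, 8, 13].
Step 3: result = [2, 8, 13]

The answer is [2, 8, 13].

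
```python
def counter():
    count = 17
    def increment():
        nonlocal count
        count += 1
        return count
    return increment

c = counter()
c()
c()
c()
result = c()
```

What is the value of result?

Step 1: counter() creates closure with count = 17.
Step 2: Each c() call increments count via nonlocal. After 4 calls: 17 + 4 = 21.
Step 3: result = 21

The answer is 21.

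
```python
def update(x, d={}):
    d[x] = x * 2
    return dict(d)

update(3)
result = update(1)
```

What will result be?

Step 1: Mutable default dict is shared across calls.
Step 2: First call adds 3: 6. Second call adds 1: 2.
Step 3: result = {3: 6, 1: 2}

The answer is {3: 6, 1: 2}.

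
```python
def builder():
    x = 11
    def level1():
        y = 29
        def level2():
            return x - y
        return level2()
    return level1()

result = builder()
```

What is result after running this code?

Step 1: x = 11 in builder. y = 29 in level1.
Step 2: level2() reads x = 11 and y = 29 from enclosing scopes.
Step 3: result = 11 - 29 = -18

The answer is -18.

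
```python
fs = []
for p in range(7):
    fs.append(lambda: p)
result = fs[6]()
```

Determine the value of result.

Step 1: The loop creates 7 lambdas, all referencing the same variable p.
Step 2: After the loop, p = 6 (final value).
Step 3: fs[6]() looks up p at call time and finds 6. This is the late binding gotcha. result = 6

The answer is 6.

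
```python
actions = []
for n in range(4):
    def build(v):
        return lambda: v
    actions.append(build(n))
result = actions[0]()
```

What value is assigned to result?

Step 1: build(n) creates a new scope capturing v = n at call time.
Step 2: actions[0] = build(0), so its lambda captures v = 0.
Step 3: result = 0 (closure factory fixes late binding)

The answer is 0.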